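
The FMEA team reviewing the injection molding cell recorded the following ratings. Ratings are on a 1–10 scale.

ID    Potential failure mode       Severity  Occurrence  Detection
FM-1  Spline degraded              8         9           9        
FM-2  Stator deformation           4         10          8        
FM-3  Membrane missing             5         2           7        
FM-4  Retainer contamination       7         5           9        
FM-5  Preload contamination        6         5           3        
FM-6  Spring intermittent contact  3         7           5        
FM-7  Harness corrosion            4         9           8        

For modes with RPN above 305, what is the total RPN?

RPN = Severity × Occurrence × Detection:
  FM-1: 8 × 9 × 9 = 648
  FM-2: 4 × 10 × 8 = 320
  FM-3: 5 × 2 × 7 = 70
  FM-4: 7 × 5 × 9 = 315
  FM-5: 6 × 5 × 3 = 90
  FM-6: 3 × 7 × 5 = 105
  FM-7: 4 × 9 × 8 = 288
RPN > 305: FM-1 (648), FM-2 (320), FM-4 (315).
Sum: 648 + 320 + 315 = 1283.

1283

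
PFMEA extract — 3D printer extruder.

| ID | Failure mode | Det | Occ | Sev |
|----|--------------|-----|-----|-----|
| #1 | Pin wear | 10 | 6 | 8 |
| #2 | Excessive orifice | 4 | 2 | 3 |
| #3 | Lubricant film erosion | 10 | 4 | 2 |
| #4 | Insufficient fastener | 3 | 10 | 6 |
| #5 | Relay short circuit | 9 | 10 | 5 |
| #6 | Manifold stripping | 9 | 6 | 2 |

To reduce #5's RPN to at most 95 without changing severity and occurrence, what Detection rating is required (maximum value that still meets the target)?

1

#5: S=5, O=10, D=9 → current RPN = 450.
Fixed product = 50. Need 50 × D ≤ 95, so D ≤ 95/50 = 1.90.
Maximum integer Detection rating = 1 (gives RPN 50; D=2 would give 100 > 95).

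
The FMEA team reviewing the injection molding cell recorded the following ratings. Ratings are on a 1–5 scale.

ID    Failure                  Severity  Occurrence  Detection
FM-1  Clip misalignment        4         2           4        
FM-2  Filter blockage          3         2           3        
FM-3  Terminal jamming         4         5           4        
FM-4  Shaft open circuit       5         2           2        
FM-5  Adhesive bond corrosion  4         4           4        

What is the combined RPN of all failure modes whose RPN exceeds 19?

196

RPN = Severity × Occurrence × Detection:
  FM-1: 4 × 2 × 4 = 32
  FM-2: 3 × 2 × 3 = 18
  FM-3: 4 × 5 × 4 = 80
  FM-4: 5 × 2 × 2 = 20
  FM-5: 4 × 4 × 4 = 64
RPN > 19: FM-1 (32), FM-3 (80), FM-4 (20), FM-5 (64).
Sum: 32 + 80 + 20 + 64 = 196.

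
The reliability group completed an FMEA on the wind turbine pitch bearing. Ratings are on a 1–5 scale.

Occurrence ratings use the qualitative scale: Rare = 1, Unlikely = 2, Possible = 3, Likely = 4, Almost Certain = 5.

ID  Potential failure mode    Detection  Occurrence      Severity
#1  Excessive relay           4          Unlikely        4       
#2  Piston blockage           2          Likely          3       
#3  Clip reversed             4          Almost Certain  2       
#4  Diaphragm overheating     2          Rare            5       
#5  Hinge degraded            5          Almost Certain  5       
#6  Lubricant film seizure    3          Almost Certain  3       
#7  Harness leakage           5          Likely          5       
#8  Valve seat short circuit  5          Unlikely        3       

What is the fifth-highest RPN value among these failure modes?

RPN = Severity × Occurrence × Detection:
  #1: 4 × 2 × 4 = 32
  #2: 3 × 4 × 2 = 24
  #3: 2 × 5 × 4 = 40
  #4: 5 × 1 × 2 = 10
  #5: 5 × 5 × 5 = 125
  #6: 3 × 5 × 3 = 45
  #7: 5 × 4 × 5 = 100
  #8: 3 × 2 × 5 = 30
Sorted descending: 125, 100, 45, 40, 32, 30, 24, 10.
The fifth-highest RPN is 32 (#1).

32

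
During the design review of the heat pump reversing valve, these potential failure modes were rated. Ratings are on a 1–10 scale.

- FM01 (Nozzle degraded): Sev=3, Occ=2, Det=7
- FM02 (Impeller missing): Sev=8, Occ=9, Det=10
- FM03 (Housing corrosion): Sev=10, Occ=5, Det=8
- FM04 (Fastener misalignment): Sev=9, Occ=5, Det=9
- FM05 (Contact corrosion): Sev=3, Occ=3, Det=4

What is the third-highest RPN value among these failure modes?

400

RPN = Severity × Occurrence × Detection:
  FM01: 3 × 2 × 7 = 42
  FM02: 8 × 9 × 10 = 720
  FM03: 10 × 5 × 8 = 400
  FM04: 9 × 5 × 9 = 405
  FM05: 3 × 3 × 4 = 36
Sorted descending: 720, 405, 400, 42, 36.
The third-highest RPN is 400 (FM03).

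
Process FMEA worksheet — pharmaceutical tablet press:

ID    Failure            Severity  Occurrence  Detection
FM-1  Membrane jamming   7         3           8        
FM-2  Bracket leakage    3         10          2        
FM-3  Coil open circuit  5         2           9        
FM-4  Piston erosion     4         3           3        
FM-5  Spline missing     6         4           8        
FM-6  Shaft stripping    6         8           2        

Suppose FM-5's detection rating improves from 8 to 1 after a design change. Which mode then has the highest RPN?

RPN = Severity × Occurrence × Detection:
  FM-1: 7 × 3 × 8 = 168
  FM-2: 3 × 10 × 2 = 60
  FM-3: 5 × 2 × 9 = 90
  FM-4: 4 × 3 × 3 = 36
  FM-5: 6 × 4 × 8 = 192
  FM-6: 6 × 8 × 2 = 96
After action: FM-5 → 6 × 4 × 1 = 24.
Revised RPNs: FM-1=168, FM-6=96, FM-3=90, FM-2=60, FM-4=36, FM-5=24.
Highest is now FM-1 (168).

FM-1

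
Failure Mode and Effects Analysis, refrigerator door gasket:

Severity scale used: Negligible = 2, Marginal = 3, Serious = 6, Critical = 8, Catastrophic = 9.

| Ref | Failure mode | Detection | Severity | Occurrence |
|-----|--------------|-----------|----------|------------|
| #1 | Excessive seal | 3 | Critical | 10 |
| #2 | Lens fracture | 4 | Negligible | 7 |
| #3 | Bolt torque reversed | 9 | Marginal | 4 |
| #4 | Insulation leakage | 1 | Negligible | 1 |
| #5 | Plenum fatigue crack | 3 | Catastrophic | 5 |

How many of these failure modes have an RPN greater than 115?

RPN = Severity × Occurrence × Detection:
  #1: 8 × 10 × 3 = 240
  #2: 2 × 7 × 4 = 56
  #3: 3 × 4 × 9 = 108
  #4: 2 × 1 × 1 = 2
  #5: 9 × 5 × 3 = 135
Modes with RPN > 115: #1 (240), #5 (135) → 2.

2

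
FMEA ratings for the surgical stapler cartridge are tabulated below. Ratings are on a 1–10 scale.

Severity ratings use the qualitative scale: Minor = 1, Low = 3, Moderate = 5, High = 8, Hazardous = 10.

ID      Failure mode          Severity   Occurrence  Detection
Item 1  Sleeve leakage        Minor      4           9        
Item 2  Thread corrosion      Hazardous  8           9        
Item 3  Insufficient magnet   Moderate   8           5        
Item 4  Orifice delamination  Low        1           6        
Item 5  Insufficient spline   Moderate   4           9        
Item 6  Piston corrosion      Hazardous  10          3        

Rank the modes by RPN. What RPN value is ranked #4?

180

RPN = Severity × Occurrence × Detection:
  Item 1: 1 × 4 × 9 = 36
  Item 2: 10 × 8 × 9 = 720
  Item 3: 5 × 8 × 5 = 200
  Item 4: 3 × 1 × 6 = 18
  Item 5: 5 × 4 × 9 = 180
  Item 6: 10 × 10 × 3 = 300
Sorted descending: 720, 300, 200, 180, 36, 18.
The fourth-highest RPN is 180 (Item 5).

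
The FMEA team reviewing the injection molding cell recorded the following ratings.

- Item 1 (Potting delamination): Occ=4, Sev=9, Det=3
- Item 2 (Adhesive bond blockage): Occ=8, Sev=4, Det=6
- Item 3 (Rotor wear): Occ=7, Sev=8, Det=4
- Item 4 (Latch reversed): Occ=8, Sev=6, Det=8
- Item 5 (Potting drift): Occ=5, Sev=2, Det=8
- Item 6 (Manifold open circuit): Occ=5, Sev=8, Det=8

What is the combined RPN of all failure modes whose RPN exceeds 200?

928

RPN = Severity × Occurrence × Detection:
  Item 1: 9 × 4 × 3 = 108
  Item 2: 4 × 8 × 6 = 192
  Item 3: 8 × 7 × 4 = 224
  Item 4: 6 × 8 × 8 = 384
  Item 5: 2 × 5 × 8 = 80
  Item 6: 8 × 5 × 8 = 320
RPN > 200: Item 3 (224), Item 4 (384), Item 6 (320).
Sum: 224 + 384 + 320 = 928.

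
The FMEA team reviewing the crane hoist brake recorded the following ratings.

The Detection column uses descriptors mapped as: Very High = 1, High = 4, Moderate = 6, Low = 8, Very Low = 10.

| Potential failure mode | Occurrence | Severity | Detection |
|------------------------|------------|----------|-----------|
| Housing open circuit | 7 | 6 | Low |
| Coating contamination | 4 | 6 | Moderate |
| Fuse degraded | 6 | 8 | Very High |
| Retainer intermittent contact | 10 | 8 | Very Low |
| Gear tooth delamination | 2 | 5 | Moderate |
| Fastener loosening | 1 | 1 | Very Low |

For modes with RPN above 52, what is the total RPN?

1340

RPN = Severity × Occurrence × Detection:
  Housing open circuit: 6 × 7 × 8 = 336
  Coating contamination: 6 × 4 × 6 = 144
  Fuse degraded: 8 × 6 × 1 = 48
  Retainer intermittent contact: 8 × 10 × 10 = 800
  Gear tooth delamination: 5 × 2 × 6 = 60
  Fastener loosening: 1 × 1 × 10 = 10
RPN > 52: Housing open circuit (336), Coating contamination (144), Retainer intermittent contact (800), Gear tooth delamination (60).
Sum: 336 + 144 + 800 + 60 = 1340.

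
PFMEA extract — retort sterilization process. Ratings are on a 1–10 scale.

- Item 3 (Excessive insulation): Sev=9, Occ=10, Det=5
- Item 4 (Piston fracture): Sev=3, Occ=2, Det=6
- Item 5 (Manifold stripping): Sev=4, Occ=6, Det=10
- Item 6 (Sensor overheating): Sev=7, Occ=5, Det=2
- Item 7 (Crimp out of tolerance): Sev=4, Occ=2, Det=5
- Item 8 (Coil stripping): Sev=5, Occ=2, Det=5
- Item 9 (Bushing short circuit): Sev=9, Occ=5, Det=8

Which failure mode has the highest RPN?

RPN = Severity × Occurrence × Detection:
  Item 3: 9 × 10 × 5 = 450
  Item 4: 3 × 2 × 6 = 36
  Item 5: 4 × 6 × 10 = 240
  Item 6: 7 × 5 × 2 = 70
  Item 7: 4 × 2 × 5 = 40
  Item 8: 5 × 2 × 5 = 50
  Item 9: 9 × 5 × 8 = 360
Highest RPN is 450 → Item 3.

Item 3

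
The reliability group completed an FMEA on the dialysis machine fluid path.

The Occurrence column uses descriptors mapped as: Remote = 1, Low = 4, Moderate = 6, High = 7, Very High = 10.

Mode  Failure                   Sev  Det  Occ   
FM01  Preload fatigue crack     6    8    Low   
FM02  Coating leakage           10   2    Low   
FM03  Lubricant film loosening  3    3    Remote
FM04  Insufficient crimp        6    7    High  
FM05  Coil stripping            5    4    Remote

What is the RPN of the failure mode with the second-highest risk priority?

192

RPN = Severity × Occurrence × Detection:
  FM01: 6 × 4 × 8 = 192
  FM02: 10 × 4 × 2 = 80
  FM03: 3 × 1 × 3 = 9
  FM04: 6 × 7 × 7 = 294
  FM05: 5 × 1 × 4 = 20
Sorted descending: 294, 192, 80, 20, 9.
The second-highest RPN is 192 (FM01).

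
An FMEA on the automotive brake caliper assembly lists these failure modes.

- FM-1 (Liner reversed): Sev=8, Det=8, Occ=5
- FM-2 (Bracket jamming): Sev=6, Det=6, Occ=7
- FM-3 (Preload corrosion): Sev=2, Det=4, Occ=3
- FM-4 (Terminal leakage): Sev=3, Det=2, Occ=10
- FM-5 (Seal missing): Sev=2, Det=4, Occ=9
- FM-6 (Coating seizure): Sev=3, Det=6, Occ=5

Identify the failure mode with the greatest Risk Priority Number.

RPN = Severity × Occurrence × Detection:
  FM-1: 8 × 5 × 8 = 320
  FM-2: 6 × 7 × 6 = 252
  FM-3: 2 × 3 × 4 = 24
  FM-4: 3 × 10 × 2 = 60
  FM-5: 2 × 9 × 4 = 72
  FM-6: 3 × 5 × 6 = 90
Highest RPN is 320 → FM-1.

FM-1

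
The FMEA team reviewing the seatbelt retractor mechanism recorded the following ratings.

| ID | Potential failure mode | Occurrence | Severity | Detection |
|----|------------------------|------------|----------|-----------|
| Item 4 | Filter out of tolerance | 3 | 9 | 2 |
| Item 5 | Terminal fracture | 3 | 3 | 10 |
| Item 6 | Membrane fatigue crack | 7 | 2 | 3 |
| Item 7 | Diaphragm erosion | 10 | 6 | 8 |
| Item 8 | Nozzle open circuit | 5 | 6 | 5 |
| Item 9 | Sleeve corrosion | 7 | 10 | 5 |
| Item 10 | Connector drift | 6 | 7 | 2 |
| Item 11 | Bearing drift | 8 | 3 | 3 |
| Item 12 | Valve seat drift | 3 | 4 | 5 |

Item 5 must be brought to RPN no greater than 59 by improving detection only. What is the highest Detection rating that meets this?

Item 5: S=3, O=3, D=10 → current RPN = 90.
Fixed product = 9. Need 9 × D ≤ 59, so D ≤ 59/9 = 6.56.
Maximum integer Detection rating = 6 (gives RPN 54; D=7 would give 63 > 59).

6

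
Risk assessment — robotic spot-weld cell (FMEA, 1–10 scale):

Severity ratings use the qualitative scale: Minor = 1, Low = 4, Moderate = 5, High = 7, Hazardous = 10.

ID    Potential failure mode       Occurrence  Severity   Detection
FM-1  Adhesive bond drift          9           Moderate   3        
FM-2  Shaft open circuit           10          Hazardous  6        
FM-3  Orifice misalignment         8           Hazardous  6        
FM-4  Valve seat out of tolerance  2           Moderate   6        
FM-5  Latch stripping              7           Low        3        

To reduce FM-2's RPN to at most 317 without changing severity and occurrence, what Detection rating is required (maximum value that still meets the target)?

3

FM-2: S=10, O=10, D=6 → current RPN = 600.
Fixed product = 100. Need 100 × D ≤ 317, so D ≤ 317/100 = 3.17.
Maximum integer Detection rating = 3 (gives RPN 300; D=4 would give 400 > 317).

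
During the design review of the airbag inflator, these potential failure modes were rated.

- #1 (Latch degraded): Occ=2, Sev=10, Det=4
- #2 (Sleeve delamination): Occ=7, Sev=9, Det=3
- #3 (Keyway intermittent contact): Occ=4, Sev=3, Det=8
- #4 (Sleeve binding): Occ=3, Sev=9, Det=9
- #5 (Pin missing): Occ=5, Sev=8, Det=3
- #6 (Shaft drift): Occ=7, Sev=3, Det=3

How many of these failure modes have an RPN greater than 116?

RPN = Severity × Occurrence × Detection:
  #1: 10 × 2 × 4 = 80
  #2: 9 × 7 × 3 = 189
  #3: 3 × 4 × 8 = 96
  #4: 9 × 3 × 9 = 243
  #5: 8 × 5 × 3 = 120
  #6: 3 × 7 × 3 = 63
Modes with RPN > 116: #2 (189), #4 (243), #5 (120) → 3.

3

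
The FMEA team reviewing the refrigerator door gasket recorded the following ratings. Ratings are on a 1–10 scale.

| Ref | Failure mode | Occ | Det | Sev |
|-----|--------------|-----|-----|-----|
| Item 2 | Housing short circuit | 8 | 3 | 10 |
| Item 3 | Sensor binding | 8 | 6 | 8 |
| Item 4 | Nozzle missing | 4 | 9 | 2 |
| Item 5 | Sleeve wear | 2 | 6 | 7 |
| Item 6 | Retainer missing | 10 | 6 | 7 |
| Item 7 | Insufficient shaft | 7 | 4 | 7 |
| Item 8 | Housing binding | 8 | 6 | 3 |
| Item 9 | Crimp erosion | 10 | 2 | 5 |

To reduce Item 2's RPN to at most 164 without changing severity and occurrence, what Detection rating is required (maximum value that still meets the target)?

2

Item 2: S=10, O=8, D=3 → current RPN = 240.
Fixed product = 80. Need 80 × D ≤ 164, so D ≤ 164/80 = 2.05.
Maximum integer Detection rating = 2 (gives RPN 160; D=3 would give 240 > 164).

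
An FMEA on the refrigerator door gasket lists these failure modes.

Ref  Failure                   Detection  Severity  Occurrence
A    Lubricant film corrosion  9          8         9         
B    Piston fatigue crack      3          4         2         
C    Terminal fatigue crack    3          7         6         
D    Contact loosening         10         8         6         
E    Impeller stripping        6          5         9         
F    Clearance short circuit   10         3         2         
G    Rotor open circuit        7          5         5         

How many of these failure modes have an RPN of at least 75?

5

RPN = Severity × Occurrence × Detection:
  A: 8 × 9 × 9 = 648
  B: 4 × 2 × 3 = 24
  C: 7 × 6 × 3 = 126
  D: 8 × 6 × 10 = 480
  E: 5 × 9 × 6 = 270
  F: 3 × 2 × 10 = 60
  G: 5 × 5 × 7 = 175
Modes with RPN ≥ 75: A (648), C (126), D (480), E (270), G (175) → 5.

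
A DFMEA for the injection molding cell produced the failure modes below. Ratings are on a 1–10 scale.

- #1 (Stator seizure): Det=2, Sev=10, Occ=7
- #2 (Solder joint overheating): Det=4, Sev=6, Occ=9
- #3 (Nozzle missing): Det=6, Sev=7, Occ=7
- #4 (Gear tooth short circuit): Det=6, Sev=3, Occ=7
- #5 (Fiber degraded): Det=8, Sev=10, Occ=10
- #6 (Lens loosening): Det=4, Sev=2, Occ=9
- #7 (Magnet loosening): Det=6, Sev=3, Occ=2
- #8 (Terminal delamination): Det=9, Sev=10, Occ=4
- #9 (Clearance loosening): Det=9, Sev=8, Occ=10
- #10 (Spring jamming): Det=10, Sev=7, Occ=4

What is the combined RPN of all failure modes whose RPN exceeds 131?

2810

RPN = Severity × Occurrence × Detection:
  #1: 10 × 7 × 2 = 140
  #2: 6 × 9 × 4 = 216
  #3: 7 × 7 × 6 = 294
  #4: 3 × 7 × 6 = 126
  #5: 10 × 10 × 8 = 800
  #6: 2 × 9 × 4 = 72
  #7: 3 × 2 × 6 = 36
  #8: 10 × 4 × 9 = 360
  #9: 8 × 10 × 9 = 720
  #10: 7 × 4 × 10 = 280
RPN > 131: #1 (140), #2 (216), #3 (294), #5 (800), #8 (360), #9 (720), #10 (280).
Sum: 140 + 216 + 294 + 800 + 360 + 720 + 280 = 2810.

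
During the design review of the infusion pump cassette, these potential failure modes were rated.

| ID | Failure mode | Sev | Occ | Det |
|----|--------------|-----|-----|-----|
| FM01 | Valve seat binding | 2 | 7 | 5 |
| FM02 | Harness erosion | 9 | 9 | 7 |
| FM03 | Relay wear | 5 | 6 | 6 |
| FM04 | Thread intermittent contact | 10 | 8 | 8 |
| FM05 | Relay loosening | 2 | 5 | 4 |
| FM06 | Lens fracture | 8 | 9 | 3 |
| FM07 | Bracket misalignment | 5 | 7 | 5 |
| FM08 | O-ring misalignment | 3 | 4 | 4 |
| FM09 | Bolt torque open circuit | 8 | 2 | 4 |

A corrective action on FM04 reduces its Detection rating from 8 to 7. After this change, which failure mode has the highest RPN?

FM02

RPN = Severity × Occurrence × Detection:
  FM01: 2 × 7 × 5 = 70
  FM02: 9 × 9 × 7 = 567
  FM03: 5 × 6 × 6 = 180
  FM04: 10 × 8 × 8 = 640
  FM05: 2 × 5 × 4 = 40
  FM06: 8 × 9 × 3 = 216
  FM07: 5 × 7 × 5 = 175
  FM08: 3 × 4 × 4 = 48
  FM09: 8 × 2 × 4 = 64
After action: FM04 → 10 × 8 × 7 = 560.
Revised RPNs: FM02=567, FM04=560, FM06=216, FM03=180, FM07=175, FM01=70, FM09=64, FM08=48, FM05=40.
Highest is now FM02 (567).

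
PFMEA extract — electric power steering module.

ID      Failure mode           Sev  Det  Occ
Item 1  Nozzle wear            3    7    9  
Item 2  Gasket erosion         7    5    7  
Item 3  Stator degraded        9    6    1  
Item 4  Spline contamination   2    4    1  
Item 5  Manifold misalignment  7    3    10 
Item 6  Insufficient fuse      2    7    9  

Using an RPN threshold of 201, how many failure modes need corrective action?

RPN = Severity × Occurrence × Detection:
  Item 1: 3 × 9 × 7 = 189
  Item 2: 7 × 7 × 5 = 245
  Item 3: 9 × 1 × 6 = 54
  Item 4: 2 × 1 × 4 = 8
  Item 5: 7 × 10 × 3 = 210
  Item 6: 2 × 9 × 7 = 126
Modes with RPN ≥ 201: Item 2 (245), Item 5 (210) → 2.

2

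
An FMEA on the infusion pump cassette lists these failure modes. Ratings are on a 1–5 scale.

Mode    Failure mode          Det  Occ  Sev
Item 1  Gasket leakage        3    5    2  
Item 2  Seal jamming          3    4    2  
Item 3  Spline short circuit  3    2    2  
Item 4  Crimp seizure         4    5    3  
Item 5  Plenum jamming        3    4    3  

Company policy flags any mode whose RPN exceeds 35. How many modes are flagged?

2

RPN = Severity × Occurrence × Detection:
  Item 1: 2 × 5 × 3 = 30
  Item 2: 2 × 4 × 3 = 24
  Item 3: 2 × 2 × 3 = 12
  Item 4: 3 × 5 × 4 = 60
  Item 5: 3 × 4 × 3 = 36
Modes with RPN > 35: Item 4 (60), Item 5 (36) → 2.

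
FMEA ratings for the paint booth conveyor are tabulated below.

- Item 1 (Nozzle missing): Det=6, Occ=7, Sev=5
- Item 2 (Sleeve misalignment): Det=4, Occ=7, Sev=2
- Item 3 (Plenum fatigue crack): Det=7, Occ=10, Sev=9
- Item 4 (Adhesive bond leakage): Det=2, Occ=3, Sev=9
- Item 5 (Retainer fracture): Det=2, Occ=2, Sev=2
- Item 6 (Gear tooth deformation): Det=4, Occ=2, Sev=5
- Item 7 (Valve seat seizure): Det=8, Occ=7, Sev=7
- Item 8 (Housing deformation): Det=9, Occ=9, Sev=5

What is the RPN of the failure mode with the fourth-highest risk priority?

210

RPN = Severity × Occurrence × Detection:
  Item 1: 5 × 7 × 6 = 210
  Item 2: 2 × 7 × 4 = 56
  Item 3: 9 × 10 × 7 = 630
  Item 4: 9 × 3 × 2 = 54
  Item 5: 2 × 2 × 2 = 8
  Item 6: 5 × 2 × 4 = 40
  Item 7: 7 × 7 × 8 = 392
  Item 8: 5 × 9 × 9 = 405
Sorted descending: 630, 405, 392, 210, 56, 54, 40, 8.
The fourth-highest RPN is 210 (Item 1).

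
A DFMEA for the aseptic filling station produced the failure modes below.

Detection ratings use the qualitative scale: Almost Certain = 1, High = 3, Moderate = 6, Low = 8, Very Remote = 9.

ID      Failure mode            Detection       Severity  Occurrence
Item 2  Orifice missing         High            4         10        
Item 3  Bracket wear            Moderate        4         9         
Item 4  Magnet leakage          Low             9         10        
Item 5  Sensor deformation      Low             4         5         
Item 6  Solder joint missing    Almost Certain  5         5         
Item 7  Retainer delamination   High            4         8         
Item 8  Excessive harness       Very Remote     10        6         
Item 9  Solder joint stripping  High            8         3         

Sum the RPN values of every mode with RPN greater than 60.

RPN = Severity × Occurrence × Detection:
  Item 2: 4 × 10 × 3 = 120
  Item 3: 4 × 9 × 6 = 216
  Item 4: 9 × 10 × 8 = 720
  Item 5: 4 × 5 × 8 = 160
  Item 6: 5 × 5 × 1 = 25
  Item 7: 4 × 8 × 3 = 96
  Item 8: 10 × 6 × 9 = 540
  Item 9: 8 × 3 × 3 = 72
RPN > 60: Item 2 (120), Item 3 (216), Item 4 (720), Item 5 (160), Item 7 (96), Item 8 (540), Item 9 (72).
Sum: 120 + 216 + 720 + 160 + 96 + 540 + 72 = 1924.

1924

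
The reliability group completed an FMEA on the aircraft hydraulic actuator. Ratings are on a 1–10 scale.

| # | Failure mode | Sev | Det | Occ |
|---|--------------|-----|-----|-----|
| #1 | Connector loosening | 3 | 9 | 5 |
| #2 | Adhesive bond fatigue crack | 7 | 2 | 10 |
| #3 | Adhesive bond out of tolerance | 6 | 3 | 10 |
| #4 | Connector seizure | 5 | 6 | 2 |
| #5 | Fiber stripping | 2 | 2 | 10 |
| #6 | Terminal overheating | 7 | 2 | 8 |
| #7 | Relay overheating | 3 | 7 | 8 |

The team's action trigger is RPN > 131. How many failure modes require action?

RPN = Severity × Occurrence × Detection:
  #1: 3 × 5 × 9 = 135
  #2: 7 × 10 × 2 = 140
  #3: 6 × 10 × 3 = 180
  #4: 5 × 2 × 6 = 60
  #5: 2 × 10 × 2 = 40
  #6: 7 × 8 × 2 = 112
  #7: 3 × 8 × 7 = 168
Modes with RPN > 131: #1 (135), #2 (140), #3 (180), #7 (168) → 4.

4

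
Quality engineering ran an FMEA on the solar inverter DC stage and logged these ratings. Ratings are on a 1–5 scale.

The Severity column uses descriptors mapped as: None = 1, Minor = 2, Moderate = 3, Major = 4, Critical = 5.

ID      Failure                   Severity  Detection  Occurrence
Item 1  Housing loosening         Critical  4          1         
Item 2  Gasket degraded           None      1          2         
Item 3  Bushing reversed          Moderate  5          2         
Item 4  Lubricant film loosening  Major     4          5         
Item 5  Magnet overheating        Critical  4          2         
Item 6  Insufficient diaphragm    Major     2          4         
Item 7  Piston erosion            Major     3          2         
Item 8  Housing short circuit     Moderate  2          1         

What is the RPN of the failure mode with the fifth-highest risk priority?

24

RPN = Severity × Occurrence × Detection:
  Item 1: 5 × 1 × 4 = 20
  Item 2: 1 × 2 × 1 = 2
  Item 3: 3 × 2 × 5 = 30
  Item 4: 4 × 5 × 4 = 80
  Item 5: 5 × 2 × 4 = 40
  Item 6: 4 × 4 × 2 = 32
  Item 7: 4 × 2 × 3 = 24
  Item 8: 3 × 1 × 2 = 6
Sorted descending: 80, 40, 32, 30, 24, 20, 6, 2.
The fifth-highest RPN is 24 (Item 7).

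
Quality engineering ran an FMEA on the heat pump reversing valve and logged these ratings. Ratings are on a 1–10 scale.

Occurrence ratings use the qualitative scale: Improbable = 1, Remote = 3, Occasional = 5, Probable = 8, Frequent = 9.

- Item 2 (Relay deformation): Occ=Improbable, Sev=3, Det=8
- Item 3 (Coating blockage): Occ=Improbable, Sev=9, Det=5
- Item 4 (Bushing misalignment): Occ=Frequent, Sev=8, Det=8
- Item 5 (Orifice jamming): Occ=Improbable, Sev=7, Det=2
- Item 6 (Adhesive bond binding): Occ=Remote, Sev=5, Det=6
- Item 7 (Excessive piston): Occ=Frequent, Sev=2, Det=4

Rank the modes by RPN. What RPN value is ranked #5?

24

RPN = Severity × Occurrence × Detection:
  Item 2: 3 × 1 × 8 = 24
  Item 3: 9 × 1 × 5 = 45
  Item 4: 8 × 9 × 8 = 576
  Item 5: 7 × 1 × 2 = 14
  Item 6: 5 × 3 × 6 = 90
  Item 7: 2 × 9 × 4 = 72
Sorted descending: 576, 90, 72, 45, 24, 14.
The fifth-highest RPN is 24 (Item 2).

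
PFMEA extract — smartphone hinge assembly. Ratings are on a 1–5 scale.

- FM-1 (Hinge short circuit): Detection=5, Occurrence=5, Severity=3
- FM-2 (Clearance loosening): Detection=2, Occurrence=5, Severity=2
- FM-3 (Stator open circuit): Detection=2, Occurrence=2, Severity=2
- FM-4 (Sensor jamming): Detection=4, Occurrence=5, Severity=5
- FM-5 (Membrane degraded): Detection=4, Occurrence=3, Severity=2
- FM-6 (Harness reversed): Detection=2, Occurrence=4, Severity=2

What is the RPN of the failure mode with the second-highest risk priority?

RPN = Severity × Occurrence × Detection:
  FM-1: 3 × 5 × 5 = 75
  FM-2: 2 × 5 × 2 = 20
  FM-3: 2 × 2 × 2 = 8
  FM-4: 5 × 5 × 4 = 100
  FM-5: 2 × 3 × 4 = 24
  FM-6: 2 × 4 × 2 = 16
Sorted descending: 100, 75, 24, 20, 16, 8.
The second-highest RPN is 75 (FM-1).

75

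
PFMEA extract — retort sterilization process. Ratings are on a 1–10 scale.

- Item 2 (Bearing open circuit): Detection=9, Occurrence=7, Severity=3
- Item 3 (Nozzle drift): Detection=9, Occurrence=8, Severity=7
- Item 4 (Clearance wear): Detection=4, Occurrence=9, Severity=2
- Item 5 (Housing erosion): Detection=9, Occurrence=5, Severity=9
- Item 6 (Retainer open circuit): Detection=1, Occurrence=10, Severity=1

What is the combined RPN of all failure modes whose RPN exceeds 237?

909

RPN = Severity × Occurrence × Detection:
  Item 2: 3 × 7 × 9 = 189
  Item 3: 7 × 8 × 9 = 504
  Item 4: 2 × 9 × 4 = 72
  Item 5: 9 × 5 × 9 = 405
  Item 6: 1 × 10 × 1 = 10
RPN > 237: Item 3 (504), Item 5 (405).
Sum: 504 + 405 = 909.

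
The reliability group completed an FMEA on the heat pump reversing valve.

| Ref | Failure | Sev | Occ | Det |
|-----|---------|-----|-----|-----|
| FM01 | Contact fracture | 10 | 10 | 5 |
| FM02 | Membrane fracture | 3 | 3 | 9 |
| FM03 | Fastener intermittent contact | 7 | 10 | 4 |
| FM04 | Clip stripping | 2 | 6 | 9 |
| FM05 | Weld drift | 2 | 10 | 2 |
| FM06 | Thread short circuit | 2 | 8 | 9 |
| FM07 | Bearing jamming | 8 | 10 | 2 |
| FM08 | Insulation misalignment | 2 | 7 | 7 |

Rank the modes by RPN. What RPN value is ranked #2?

RPN = Severity × Occurrence × Detection:
  FM01: 10 × 10 × 5 = 500
  FM02: 3 × 3 × 9 = 81
  FM03: 7 × 10 × 4 = 280
  FM04: 2 × 6 × 9 = 108
  FM05: 2 × 10 × 2 = 40
  FM06: 2 × 8 × 9 = 144
  FM07: 8 × 10 × 2 = 160
  FM08: 2 × 7 × 7 = 98
Sorted descending: 500, 280, 160, 144, 108, 98, 81, 40.
The second-highest RPN is 280 (FM03).

280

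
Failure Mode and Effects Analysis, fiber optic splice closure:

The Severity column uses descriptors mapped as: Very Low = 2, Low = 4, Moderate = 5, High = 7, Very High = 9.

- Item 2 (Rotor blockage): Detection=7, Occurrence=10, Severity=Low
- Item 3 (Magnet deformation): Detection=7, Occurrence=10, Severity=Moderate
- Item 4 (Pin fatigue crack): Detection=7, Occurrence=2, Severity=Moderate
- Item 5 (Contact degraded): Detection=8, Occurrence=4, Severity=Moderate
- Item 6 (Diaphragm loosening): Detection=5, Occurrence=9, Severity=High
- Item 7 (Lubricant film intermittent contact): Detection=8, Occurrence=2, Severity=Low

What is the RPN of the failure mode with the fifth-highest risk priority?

70

RPN = Severity × Occurrence × Detection:
  Item 2: 4 × 10 × 7 = 280
  Item 3: 5 × 10 × 7 = 350
  Item 4: 5 × 2 × 7 = 70
  Item 5: 5 × 4 × 8 = 160
  Item 6: 7 × 9 × 5 = 315
  Item 7: 4 × 2 × 8 = 64
Sorted descending: 350, 315, 280, 160, 70, 64.
The fifth-highest RPN is 70 (Item 4).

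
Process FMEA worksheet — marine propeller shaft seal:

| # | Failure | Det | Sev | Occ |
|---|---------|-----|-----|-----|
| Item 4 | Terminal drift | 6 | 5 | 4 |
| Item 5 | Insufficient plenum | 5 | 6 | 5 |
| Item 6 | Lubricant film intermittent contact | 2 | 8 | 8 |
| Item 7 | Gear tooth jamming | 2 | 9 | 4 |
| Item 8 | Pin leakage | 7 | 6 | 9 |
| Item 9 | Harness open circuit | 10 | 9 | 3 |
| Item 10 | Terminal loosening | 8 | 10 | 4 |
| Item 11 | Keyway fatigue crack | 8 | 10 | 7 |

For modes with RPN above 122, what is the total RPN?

1806

RPN = Severity × Occurrence × Detection:
  Item 4: 5 × 4 × 6 = 120
  Item 5: 6 × 5 × 5 = 150
  Item 6: 8 × 8 × 2 = 128
  Item 7: 9 × 4 × 2 = 72
  Item 8: 6 × 9 × 7 = 378
  Item 9: 9 × 3 × 10 = 270
  Item 10: 10 × 4 × 8 = 320
  Item 11: 10 × 7 × 8 = 560
RPN > 122: Item 5 (150), Item 6 (128), Item 8 (378), Item 9 (270), Item 10 (320), Item 11 (560).
Sum: 150 + 128 + 378 + 270 + 320 + 560 = 1806.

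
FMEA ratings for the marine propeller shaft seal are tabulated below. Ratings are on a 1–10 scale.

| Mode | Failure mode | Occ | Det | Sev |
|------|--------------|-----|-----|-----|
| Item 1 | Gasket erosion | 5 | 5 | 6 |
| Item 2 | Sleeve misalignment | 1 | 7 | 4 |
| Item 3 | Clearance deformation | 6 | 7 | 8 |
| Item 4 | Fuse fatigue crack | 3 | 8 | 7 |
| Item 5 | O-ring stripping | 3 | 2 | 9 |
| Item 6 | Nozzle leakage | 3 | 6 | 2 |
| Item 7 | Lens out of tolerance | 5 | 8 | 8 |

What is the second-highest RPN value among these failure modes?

320

RPN = Severity × Occurrence × Detection:
  Item 1: 6 × 5 × 5 = 150
  Item 2: 4 × 1 × 7 = 28
  Item 3: 8 × 6 × 7 = 336
  Item 4: 7 × 3 × 8 = 168
  Item 5: 9 × 3 × 2 = 54
  Item 6: 2 × 3 × 6 = 36
  Item 7: 8 × 5 × 8 = 320
Sorted descending: 336, 320, 168, 150, 54, 36, 28.
The second-highest RPN is 320 (Item 7).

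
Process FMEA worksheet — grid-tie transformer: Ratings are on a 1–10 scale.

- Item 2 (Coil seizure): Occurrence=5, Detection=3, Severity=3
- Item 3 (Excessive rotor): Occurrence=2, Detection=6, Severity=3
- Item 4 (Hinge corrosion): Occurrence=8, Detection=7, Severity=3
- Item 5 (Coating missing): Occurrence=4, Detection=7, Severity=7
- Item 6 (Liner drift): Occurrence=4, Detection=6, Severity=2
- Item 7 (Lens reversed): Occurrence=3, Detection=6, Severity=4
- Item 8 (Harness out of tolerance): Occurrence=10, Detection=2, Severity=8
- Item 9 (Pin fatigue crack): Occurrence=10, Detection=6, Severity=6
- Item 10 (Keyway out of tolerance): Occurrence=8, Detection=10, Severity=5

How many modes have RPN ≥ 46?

7

RPN = Severity × Occurrence × Detection:
  Item 2: 3 × 5 × 3 = 45
  Item 3: 3 × 2 × 6 = 36
  Item 4: 3 × 8 × 7 = 168
  Item 5: 7 × 4 × 7 = 196
  Item 6: 2 × 4 × 6 = 48
  Item 7: 4 × 3 × 6 = 72
  Item 8: 8 × 10 × 2 = 160
  Item 9: 6 × 10 × 6 = 360
  Item 10: 5 × 8 × 10 = 400
Modes with RPN ≥ 46: Item 4 (168), Item 5 (196), Item 6 (48), Item 7 (72), Item 8 (160), Item 9 (360), Item 10 (400) → 7.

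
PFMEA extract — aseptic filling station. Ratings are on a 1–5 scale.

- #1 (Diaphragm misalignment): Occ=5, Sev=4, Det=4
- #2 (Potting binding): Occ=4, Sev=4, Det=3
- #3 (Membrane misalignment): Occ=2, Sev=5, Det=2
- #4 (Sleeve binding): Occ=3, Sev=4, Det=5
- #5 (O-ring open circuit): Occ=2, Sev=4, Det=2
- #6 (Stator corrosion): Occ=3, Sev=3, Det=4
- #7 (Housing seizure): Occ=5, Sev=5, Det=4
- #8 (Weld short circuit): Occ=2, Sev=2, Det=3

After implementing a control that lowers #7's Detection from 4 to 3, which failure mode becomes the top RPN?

#1

RPN = Severity × Occurrence × Detection:
  #1: 4 × 5 × 4 = 80
  #2: 4 × 4 × 3 = 48
  #3: 5 × 2 × 2 = 20
  #4: 4 × 3 × 5 = 60
  #5: 4 × 2 × 2 = 16
  #6: 3 × 3 × 4 = 36
  #7: 5 × 5 × 4 = 100
  #8: 2 × 2 × 3 = 12
After action: #7 → 5 × 5 × 3 = 75.
Revised RPNs: #1=80, #7=75, #4=60, #2=48, #6=36, #3=20, #5=16, #8=12.
Highest is now #1 (80).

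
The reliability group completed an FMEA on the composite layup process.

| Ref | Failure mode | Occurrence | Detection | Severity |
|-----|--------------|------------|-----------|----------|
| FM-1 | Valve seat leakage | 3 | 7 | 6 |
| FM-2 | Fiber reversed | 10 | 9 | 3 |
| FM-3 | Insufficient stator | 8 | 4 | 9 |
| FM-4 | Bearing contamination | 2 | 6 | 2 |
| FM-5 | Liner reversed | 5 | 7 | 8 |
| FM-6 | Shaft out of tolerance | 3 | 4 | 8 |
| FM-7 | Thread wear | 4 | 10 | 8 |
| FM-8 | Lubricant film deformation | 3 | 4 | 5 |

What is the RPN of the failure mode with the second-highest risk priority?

288

RPN = Severity × Occurrence × Detection:
  FM-1: 6 × 3 × 7 = 126
  FM-2: 3 × 10 × 9 = 270
  FM-3: 9 × 8 × 4 = 288
  FM-4: 2 × 2 × 6 = 24
  FM-5: 8 × 5 × 7 = 280
  FM-6: 8 × 3 × 4 = 96
  FM-7: 8 × 4 × 10 = 320
  FM-8: 5 × 3 × 4 = 60
Sorted descending: 320, 288, 280, 270, 126, 96, 60, 24.
The second-highest RPN is 288 (FM-3).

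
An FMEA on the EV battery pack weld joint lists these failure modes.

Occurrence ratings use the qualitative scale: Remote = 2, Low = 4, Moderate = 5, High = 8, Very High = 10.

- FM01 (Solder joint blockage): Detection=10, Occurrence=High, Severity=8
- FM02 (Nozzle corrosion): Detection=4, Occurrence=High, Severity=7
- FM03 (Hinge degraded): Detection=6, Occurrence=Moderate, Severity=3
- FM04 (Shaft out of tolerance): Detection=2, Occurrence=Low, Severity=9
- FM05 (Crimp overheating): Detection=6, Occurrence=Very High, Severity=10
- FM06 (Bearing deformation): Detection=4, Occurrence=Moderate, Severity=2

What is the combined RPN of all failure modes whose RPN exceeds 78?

1554

RPN = Severity × Occurrence × Detection:
  FM01: 8 × 8 × 10 = 640
  FM02: 7 × 8 × 4 = 224
  FM03: 3 × 5 × 6 = 90
  FM04: 9 × 4 × 2 = 72
  FM05: 10 × 10 × 6 = 600
  FM06: 2 × 5 × 4 = 40
RPN > 78: FM01 (640), FM02 (224), FM03 (90), FM05 (600).
Sum: 640 + 224 + 90 + 600 = 1554.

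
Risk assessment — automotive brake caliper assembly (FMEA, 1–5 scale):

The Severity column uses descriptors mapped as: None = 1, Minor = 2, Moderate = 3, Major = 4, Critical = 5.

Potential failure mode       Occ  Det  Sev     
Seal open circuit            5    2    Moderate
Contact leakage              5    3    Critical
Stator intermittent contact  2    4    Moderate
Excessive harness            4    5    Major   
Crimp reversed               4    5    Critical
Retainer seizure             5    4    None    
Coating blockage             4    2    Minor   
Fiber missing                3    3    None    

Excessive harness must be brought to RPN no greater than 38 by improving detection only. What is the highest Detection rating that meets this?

2

Excessive harness: S=4, O=4, D=5 → current RPN = 80.
Fixed product = 16. Need 16 × D ≤ 38, so D ≤ 38/16 = 2.38.
Maximum integer Detection rating = 2 (gives RPN 32; D=3 would give 48 > 38).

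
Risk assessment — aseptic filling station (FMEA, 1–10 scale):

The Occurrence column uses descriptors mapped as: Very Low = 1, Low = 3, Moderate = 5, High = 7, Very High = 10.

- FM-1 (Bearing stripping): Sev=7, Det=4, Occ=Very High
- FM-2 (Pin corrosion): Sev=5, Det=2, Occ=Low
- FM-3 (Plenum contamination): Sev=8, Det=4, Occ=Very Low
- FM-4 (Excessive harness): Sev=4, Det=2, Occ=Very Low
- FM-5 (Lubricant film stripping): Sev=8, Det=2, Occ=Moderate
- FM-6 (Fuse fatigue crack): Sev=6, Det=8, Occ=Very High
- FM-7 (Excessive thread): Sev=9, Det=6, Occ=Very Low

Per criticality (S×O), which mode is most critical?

Criticality = Severity × Occurrence:
  FM-1: 7 × 10 = 70
  FM-2: 5 × 3 = 15
  FM-3: 8 × 1 = 8
  FM-4: 4 × 1 = 4
  FM-5: 8 × 5 = 40
  FM-6: 6 × 10 = 60
  FM-7: 9 × 1 = 9
Highest criticality is 70 → FM-1.

FM-1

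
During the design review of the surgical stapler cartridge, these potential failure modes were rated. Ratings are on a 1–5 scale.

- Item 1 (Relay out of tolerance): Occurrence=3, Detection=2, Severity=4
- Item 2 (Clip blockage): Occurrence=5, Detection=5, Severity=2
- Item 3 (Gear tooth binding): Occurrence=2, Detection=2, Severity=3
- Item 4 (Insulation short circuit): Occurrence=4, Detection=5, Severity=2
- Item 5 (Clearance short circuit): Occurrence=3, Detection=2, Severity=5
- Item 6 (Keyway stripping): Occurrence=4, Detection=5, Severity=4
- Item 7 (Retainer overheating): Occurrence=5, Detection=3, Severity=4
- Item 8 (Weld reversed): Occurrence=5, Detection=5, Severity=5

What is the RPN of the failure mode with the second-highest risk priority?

RPN = Severity × Occurrence × Detection:
  Item 1: 4 × 3 × 2 = 24
  Item 2: 2 × 5 × 5 = 50
  Item 3: 3 × 2 × 2 = 12
  Item 4: 2 × 4 × 5 = 40
  Item 5: 5 × 3 × 2 = 30
  Item 6: 4 × 4 × 5 = 80
  Item 7: 4 × 5 × 3 = 60
  Item 8: 5 × 5 × 5 = 125
Sorted descending: 125, 80, 60, 50, 40, 30, 24, 12.
The second-highest RPN is 80 (Item 6).

80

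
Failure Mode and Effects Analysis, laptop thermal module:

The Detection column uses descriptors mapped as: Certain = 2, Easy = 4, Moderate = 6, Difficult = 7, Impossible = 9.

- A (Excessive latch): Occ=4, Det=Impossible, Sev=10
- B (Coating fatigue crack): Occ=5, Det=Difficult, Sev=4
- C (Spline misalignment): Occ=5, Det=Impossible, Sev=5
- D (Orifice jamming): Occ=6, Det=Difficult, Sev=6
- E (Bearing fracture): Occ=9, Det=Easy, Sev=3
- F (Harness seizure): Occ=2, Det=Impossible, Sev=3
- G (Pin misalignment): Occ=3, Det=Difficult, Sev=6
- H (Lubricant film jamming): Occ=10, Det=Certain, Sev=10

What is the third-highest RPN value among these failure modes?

RPN = Severity × Occurrence × Detection:
  A: 10 × 4 × 9 = 360
  B: 4 × 5 × 7 = 140
  C: 5 × 5 × 9 = 225
  D: 6 × 6 × 7 = 252
  E: 3 × 9 × 4 = 108
  F: 3 × 2 × 9 = 54
  G: 6 × 3 × 7 = 126
  H: 10 × 10 × 2 = 200
Sorted descending: 360, 252, 225, 200, 140, 126, 108, 54.
The third-highest RPN is 225 (C).

225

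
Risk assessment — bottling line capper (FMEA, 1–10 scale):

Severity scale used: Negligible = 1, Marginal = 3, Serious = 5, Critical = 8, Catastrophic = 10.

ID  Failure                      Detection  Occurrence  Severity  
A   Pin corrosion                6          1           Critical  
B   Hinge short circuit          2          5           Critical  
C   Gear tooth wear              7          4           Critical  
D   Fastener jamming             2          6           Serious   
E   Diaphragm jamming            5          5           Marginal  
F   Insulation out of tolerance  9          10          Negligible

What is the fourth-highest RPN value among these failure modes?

RPN = Severity × Occurrence × Detection:
  A: 8 × 1 × 6 = 48
  B: 8 × 5 × 2 = 80
  C: 8 × 4 × 7 = 224
  D: 5 × 6 × 2 = 60
  E: 3 × 5 × 5 = 75
  F: 1 × 10 × 9 = 90
Sorted descending: 224, 90, 80, 75, 60, 48.
The fourth-highest RPN is 75 (E).

75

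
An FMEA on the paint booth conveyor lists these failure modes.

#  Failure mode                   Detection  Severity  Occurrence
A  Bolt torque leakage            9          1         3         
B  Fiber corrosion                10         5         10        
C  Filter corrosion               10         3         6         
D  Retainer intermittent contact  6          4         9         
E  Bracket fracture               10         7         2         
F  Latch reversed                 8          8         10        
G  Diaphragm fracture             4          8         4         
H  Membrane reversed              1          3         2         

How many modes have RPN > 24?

RPN = Severity × Occurrence × Detection:
  A: 1 × 3 × 9 = 27
  B: 5 × 10 × 10 = 500
  C: 3 × 6 × 10 = 180
  D: 4 × 9 × 6 = 216
  E: 7 × 2 × 10 = 140
  F: 8 × 10 × 8 = 640
  G: 8 × 4 × 4 = 128
  H: 3 × 2 × 1 = 6
Modes with RPN > 24: A (27), B (500), C (180), D (216), E (140), F (640), G (128) → 7.

7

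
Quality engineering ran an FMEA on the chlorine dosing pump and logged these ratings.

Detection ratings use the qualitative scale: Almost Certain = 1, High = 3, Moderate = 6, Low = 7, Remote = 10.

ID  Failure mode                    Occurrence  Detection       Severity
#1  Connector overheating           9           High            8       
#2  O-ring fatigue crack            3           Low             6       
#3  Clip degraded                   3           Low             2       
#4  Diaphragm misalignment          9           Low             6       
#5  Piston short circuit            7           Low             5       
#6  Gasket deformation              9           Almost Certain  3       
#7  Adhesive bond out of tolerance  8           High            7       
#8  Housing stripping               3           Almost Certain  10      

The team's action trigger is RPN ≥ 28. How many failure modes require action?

RPN = Severity × Occurrence × Detection:
  #1: 8 × 9 × 3 = 216
  #2: 6 × 3 × 7 = 126
  #3: 2 × 3 × 7 = 42
  #4: 6 × 9 × 7 = 378
  #5: 5 × 7 × 7 = 245
  #6: 3 × 9 × 1 = 27
  #7: 7 × 8 × 3 = 168
  #8: 10 × 3 × 1 = 30
Modes with RPN ≥ 28: #1 (216), #2 (126), #3 (42), #4 (378), #5 (245), #7 (168), #8 (30) → 7.

7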